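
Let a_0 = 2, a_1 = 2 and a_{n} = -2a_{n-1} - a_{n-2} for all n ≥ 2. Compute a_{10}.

The ordinary generating function has denominator 1 + 2t + t^2.
Iterating the recurrence: a_0,…,a_{10} = 2, 2, -6, 10, -14, 18, -22, 26, -30, 34, -38.

-38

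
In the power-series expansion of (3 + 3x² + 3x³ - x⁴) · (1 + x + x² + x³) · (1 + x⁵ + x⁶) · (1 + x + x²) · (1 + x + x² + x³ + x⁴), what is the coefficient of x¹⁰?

152

(3 + 3x² + 3x³ - x⁴) has coefficients 3,0,3,3,-1 for degrees 0…4.
(1 + x + x² + x³) has coefficients 1,1,1,1,0,0,0,0,0,0,0 for degrees 0…10.
Multiplying by (1 + x⁵ + x⁶) gives running coefficients 1,1,1,1,0,1,2,2,2,1,0 for degrees 0…10.
Multiplying by (1 + x + x²) gives running coefficients 1,2,3,3,2,2,3,5,6,5,3 for degrees 0…10.
Finally multiplying by (1 + x + x² + x³ + x⁴), the product of all factors after the first has coefficients 1,3,6,9,11,12,13,15,18,21,22 for degrees 0…10.
[x¹⁰] = 3·22 + 3·18 + 3·15 − 1·13 = 152.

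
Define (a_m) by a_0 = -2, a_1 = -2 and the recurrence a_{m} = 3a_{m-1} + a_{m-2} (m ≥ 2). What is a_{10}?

The ordinary generating function has denominator 1 - 3q - q^2.
Iterating the recurrence: a_0,…,a_{10} = -2, -2, -8, -26, -86, -284, -938, -3098, -10232, -33794, -111614.

-111614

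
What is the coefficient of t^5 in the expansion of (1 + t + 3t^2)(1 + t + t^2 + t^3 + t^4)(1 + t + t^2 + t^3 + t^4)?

(1 + t + 3t^2) has coefficients 1,1,3 for degrees 0…2.
(1 + t + t^2 + t^3 + t^4) has coefficients 1,1,1,1,1,0 for degrees 0…5.
Finally multiplying by (1 + t + t^2 + t^3 + t^4), the product of all factors after the first has coefficients 1,2,3,4,5,4 for degrees 0…5.
[t^5] = 1·4 + 1·5 + 3·4 = 21.

21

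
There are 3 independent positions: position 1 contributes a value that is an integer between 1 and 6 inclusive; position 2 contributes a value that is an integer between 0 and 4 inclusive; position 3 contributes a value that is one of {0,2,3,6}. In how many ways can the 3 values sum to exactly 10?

12

The generating function for the choices is (x + x² + x³ + x⁴ + x⁵ + x⁶)·(1 + x + x² + x³ + x⁴)·(1 + x² + x³ + x⁶); the count is [x¹⁰].
(x + x² + x³ + x⁴ + x⁵ + x⁶) has coefficients 0,1,1,1,1,1,1 for degrees 0…6.
(1 + x + x² + x³ + x⁴) has coefficients 1,1,1,1,1,0,0,0,0,0,0 for degrees 0…10.
Finally multiplying by (1 + x² + x³ + x⁶), the product of all factors after the first has coefficients 1,1,2,3,3,2,3,2,1,1,1 for degrees 0…10.
[x¹⁰] = 1·1 + 1·1 + 1·2 + 1·3 + 1·2 + 1·3 = 12.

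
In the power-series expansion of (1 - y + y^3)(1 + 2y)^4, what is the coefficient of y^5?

(1 - y + y^3) has coefficients 1,-1,0,1 for degrees 0…3.
(1 + 2y)^4 has coefficients 1,8,24,32,16,0 for degrees 0…5.
[y^5] = 1·0 − 1·16 + 1·24 = 8.

8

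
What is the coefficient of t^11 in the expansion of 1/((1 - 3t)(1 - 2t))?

527345

Partial fractions give a closed form: a_n = (3)·3^n + (-2)·2^n.
At n = 11: a_11 = 527345.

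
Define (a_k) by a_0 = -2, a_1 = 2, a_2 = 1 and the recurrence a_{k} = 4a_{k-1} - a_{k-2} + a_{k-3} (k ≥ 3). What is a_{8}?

The ordinary generating function has denominator 1 - 4z + z^2 - z^3.
Iterating the recurrence: a_0,…,a_{8} = -2, 2, 1, 0, 1, 5, 19, 72, 274.

274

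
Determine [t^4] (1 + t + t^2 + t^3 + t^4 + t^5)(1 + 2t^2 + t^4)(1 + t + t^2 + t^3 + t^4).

12

(1 + t + t^2 + t^3 + t^4 + t^5) has coefficients 1,1,1,1,1 for degrees 0…4.
(1 + 2t^2 + t^4) has coefficients 1,0,2,0,1 for degrees 0…4.
Finally multiplying by (1 + t + t^2 + t^3 + t^4), the product of all factors after the first has coefficients 1,1,3,3,4 for degrees 0…4.
[t^4] = 1·4 + 1·3 + 1·3 + 1·1 + 1·1 = 12.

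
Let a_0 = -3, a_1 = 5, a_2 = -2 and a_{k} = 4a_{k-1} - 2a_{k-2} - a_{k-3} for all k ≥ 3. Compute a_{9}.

-25779

The ordinary generating function has denominator 1 - 4y + 2y^2 + y^3.
Iterating the recurrence: a_0,…,a_{9} = -3, 5, -2, -15, -61, -212, -711, -2359, -7802, -25779.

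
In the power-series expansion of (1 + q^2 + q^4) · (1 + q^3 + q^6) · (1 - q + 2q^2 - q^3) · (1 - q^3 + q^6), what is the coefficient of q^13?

-2

(1 + q^2 + q^4) has coefficients 1,0,1,0,1 for degrees 0…4.
(1 + q^3 + q^6) has coefficients 1,0,0,1,0,0,1,0,0,0,0,0,0,0 for degrees 0…13.
Multiplying by (1 - q + 2q^2 - q^3) gives running coefficients 1,-1,2,0,-1,2,0,-1,2,-1,0,0,0,0 for degrees 0…13.
Finally multiplying by (1 - q^3 + q^6), the product of all factors after the first has coefficients 1,-1,2,-1,0,0,1,-1,2,-1,0,0,1,-1 for degrees 0…13.
[q^13] = 1·(-1) + 1·0 + 1·(-1) = -2.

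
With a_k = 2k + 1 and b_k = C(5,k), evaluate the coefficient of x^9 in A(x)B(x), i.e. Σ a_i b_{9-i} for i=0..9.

448

Write out a_i and b_{9-i} for i = 0,…,9 and sum the products.
Σ = 1·0 + 3·0 + 5·0 + 7·0 + 9·1 + 11·5 + 13·10 + 15·10 + 17·5 + 19·1 = 448.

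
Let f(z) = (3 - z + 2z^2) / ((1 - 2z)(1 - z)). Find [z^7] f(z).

764

The denominator gives the recurrence a_n = 3a_(n−1) − 2a_(n−2) for n ≥ 3; the numerator fixes a_0 = 3, a_1 = 8, a_2 = 20.
Iterating: 3, 8, 20, 44, 92, 188, 380, 764, so a_7 = 764.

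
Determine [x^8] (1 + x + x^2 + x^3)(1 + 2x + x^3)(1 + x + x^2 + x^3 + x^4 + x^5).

(1 + x + x^2 + x^3) has coefficients 1,1,1,1 for degrees 0…3.
(1 + 2x + x^3) has coefficients 1,2,0,1,0,0,0,0,0 for degrees 0…8.
Finally multiplying by (1 + x + x^2 + x^3 + x^4 + x^5), the product of all factors after the first has coefficients 1,3,3,4,4,4,3,1,1 for degrees 0…8.
[x^8] = 1·1 + 1·1 + 1·3 + 1·4 = 9.

9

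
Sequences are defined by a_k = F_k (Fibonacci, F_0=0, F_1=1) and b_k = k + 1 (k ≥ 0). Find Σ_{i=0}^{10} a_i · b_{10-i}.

The convolution is the x^10 coefficient of A(x)B(x).
Σ = 0·11 + 1·10 + 1·9 + 2·8 + 3·7 + 5·6 + 8·5 + 13·4 + 21·3 + 34·2 + 55·1 = 364.

364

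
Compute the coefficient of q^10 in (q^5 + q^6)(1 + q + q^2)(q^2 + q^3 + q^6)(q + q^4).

(q^5 + q^6) has coefficients 0,0,0,0,0,1,1 for degrees 0…6.
(1 + q + q^2) has coefficients 1,1,1,0,0,0,0,0,0,0,0 for degrees 0…10.
Multiplying by (q^2 + q^3 + q^6) gives running coefficients 0,0,1,2,2,1,1,1,1,0,0 for degrees 0…10.
Finally multiplying by (q + q^4), the product of all factors after the first has coefficients 0,0,0,1,2,2,2,3,3,2,1 for degrees 0…10.
[q^10] = 1·2 + 1·2 = 4.

4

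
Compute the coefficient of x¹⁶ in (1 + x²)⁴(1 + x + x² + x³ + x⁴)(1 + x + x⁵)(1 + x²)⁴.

(1 + x²)⁴ has coefficients 1,0,4,0,6,0,4,0,1 for degrees 0…8.
(1 + x + x² + x³ + x⁴) has coefficients 1,1,1,1,1,0,0,0,0,0,0,0,0,0,0,0,0 for degrees 0…16.
Multiplying by (1 + x + x⁵) gives running coefficients 1,2,2,2,2,2,1,1,1,1,0,0,0,0,0,0,0 for degrees 0…16.
Finally multiplying by (1 + x²)⁴, the product of all factors after the first has coefficients 1,2,6,10,16,22,25,29,26,27,20,20,12,12,5,5,1 for degrees 0…16.
[x¹⁶] = 1·1 + 4·5 + 6·12 + 4·20 + 1·26 = 199.

199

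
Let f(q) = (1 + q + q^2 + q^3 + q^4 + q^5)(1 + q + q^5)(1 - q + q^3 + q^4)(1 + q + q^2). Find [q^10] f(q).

13

(1 + q + q^2 + q^3 + q^4 + q^5) has coefficients 1,1,1,1,1,1 for degrees 0…5.
(1 + q + q^5) has coefficients 1,1,0,0,0,1,0,0,0,0,0 for degrees 0…10.
Multiplying by (1 - q + q^3 + q^4) gives running coefficients 1,0,-1,1,2,2,-1,0,1,1,0 for degrees 0…10.
Finally multiplying by (1 + q + q^2), the product of all factors after the first has coefficients 1,1,0,0,2,5,3,1,0,2,2 for degrees 0…10.
[q^10] = 1·2 + 1·2 + 1·0 + 1·1 + 1·3 + 1·5 = 13.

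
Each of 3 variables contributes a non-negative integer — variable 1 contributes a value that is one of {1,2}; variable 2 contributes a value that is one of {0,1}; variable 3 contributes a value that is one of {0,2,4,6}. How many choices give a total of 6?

The generating function for the choices is (x + x²)·(1 + x)·(1 + x² + x⁴ + x⁶); the count is [x⁶].
(x + x²) has coefficients 0,1,1 for degrees 0…2.
(1 + x) has coefficients 1,1,0,0,0,0,0 for degrees 0…6.
Finally multiplying by (1 + x² + x⁴ + x⁶), the product of all factors after the first has coefficients 1,1,1,1,1,1,1 for degrees 0…6.
[x⁶] = 1·1 + 1·1 = 2.

2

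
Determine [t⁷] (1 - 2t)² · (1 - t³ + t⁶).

(1 - 2t)² has coefficients 1,-4,4 for degrees 0…2.
(1 - t³ + t⁶) has coefficients 1,0,0,-1,0,0,1,0 for degrees 0…7.
[t⁷] = 1·0 − 4·1 + 4·0 = -4.

-4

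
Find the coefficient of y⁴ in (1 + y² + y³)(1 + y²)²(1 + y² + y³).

(1 + y² + y³) has coefficients 1,0,1,1 for degrees 0…3.
(1 + y²)² has coefficients 1,0,2,0,1 for degrees 0…4.
Finally multiplying by (1 + y² + y³), the product of all factors after the first has coefficients 1,0,3,1,3 for degrees 0…4.
[y⁴] = 1·3 + 1·3 + 1·0 = 6.

6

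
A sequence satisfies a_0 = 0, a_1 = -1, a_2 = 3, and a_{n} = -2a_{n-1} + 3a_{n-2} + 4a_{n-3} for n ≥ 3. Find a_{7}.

The ordinary generating function has denominator 1 + 2x - 3x^2 - 4x^3.
Iterating the recurrence: a_0,…,a_{7} = 0, -1, 3, -9, 23, -61, 155, -401.

-401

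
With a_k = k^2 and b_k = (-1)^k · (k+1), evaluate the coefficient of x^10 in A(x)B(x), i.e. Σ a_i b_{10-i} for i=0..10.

30

The convolution is the x^10 coefficient of A(x)B(x).
Σ = 0·11 + 1·(-10) + 4·9 + 9·(-8) + 16·7 + 25·(-6) + 36·5 + 49·(-4) + 64·3 + 81·(-2) + 100·1 = 30.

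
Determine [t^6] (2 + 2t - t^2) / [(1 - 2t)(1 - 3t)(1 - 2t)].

13311

The denominator gives the recurrence a_n = 7a_(n−1) − 16a_(n−2) + 12a_(n−3) for n ≥ 3; the numerator fixes a_0 = 2, a_1 = 16, a_2 = 79.
Iterating: 2, 16, 79, 321, 1175, 4037, 13311, so a_6 = 13311.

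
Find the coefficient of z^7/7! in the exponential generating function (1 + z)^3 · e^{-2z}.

The EGF product rule gives c_7 = Σ_{k_1+k_2=7} C(7; k_1,k_2) · ∏ g_i(k_i), where (1+z)^3 gives the falling factorial (3)_k; e^{-2z} gives (-2)^k.
g_1(k) for k = 0…7: 1, 3, 6, 6, 0, 0, 0, 0.
g_2(k) for k = 0…7: 1, -2, 4, -8, 16, -32, 64, -128.
c_7 = Σ_k C(7,k)·g_1(k)·g_2(7−k) = 1·1·(-128) + 7·3·64 + 21·6·(-32) + 35·6·16 = −128 + 1344 − 4032 + 3360 = 544.

544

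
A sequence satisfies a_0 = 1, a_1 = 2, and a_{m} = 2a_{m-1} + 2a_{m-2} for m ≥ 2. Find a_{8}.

2448

The ordinary generating function has denominator 1 - 2q - 2q^2.
Iterating the recurrence: a_0,…,a_{8} = 1, 2, 6, 16, 44, 120, 328, 896, 2448.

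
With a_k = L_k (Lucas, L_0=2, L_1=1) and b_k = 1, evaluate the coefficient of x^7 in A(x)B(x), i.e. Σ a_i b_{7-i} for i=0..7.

This is [x^7] in the product of the two ordinary generating functions.
Σ = 2·1 + 1·1 + 3·1 + 4·1 + 7·1 + 11·1 + 18·1 + 29·1 = 75.

75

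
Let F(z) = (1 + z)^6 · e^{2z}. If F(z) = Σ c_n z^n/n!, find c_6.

58576

The EGF product rule gives c_6 = Σ_{k_1+k_2=6} C(6; k_1,k_2) · ∏ g_i(k_i), where (1+z)^6 gives the falling factorial (6)_k; e^{2z} gives (2)^k.
g_1(k) for k = 0…6: 1, 6, 30, 120, 360, 720, 720.
g_2(k) for k = 0…6: 1, 2, 4, 8, 16, 32, 64.
c_6 = Σ_k C(6,k)·g_1(k)·g_2(6−k) = 1·1·64 + 6·6·32 + 15·30·16 + 20·120·8 + 15·360·4 + 6·720·2 + 1·720·1 = 64 + 1152 + 7200 + 19200 + 21600 + 8640 + 720 = 58576.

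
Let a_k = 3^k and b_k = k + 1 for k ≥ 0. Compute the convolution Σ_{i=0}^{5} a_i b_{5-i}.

Write out a_i and b_{5-i} for i = 0,…,5 and sum the products.
Σ = 1·6 + 3·5 + 9·4 + 27·3 + 81·2 + 243·1 = 543.

543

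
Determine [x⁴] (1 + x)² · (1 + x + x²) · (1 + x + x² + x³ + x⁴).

12

(1 + x)² has coefficients 1,2,1 for degrees 0…2.
(1 + x + x²) has coefficients 1,1,1,0,0 for degrees 0…4.
Finally multiplying by (1 + x + x² + x³ + x⁴), the product of all factors after the first has coefficients 1,2,3,3,3 for degrees 0…4.
[x⁴] = 1·3 + 2·3 + 1·3 = 12.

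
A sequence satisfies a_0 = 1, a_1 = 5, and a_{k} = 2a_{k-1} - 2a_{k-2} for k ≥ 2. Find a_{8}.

16

The ordinary generating function has denominator 1 - 2x + 2x^2.
Iterating the recurrence: a_0,…,a_{8} = 1, 5, 8, 6, -4, -20, -32, -24, 16.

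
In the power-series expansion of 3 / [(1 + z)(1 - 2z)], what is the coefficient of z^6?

Partial fractions give a closed form: a_n = (1)·(-1)^n + (2)·2^n.
At n = 6: a_6 = 129.

129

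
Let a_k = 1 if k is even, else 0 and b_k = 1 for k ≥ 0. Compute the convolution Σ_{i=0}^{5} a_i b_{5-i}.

Write out a_i and b_{5-i} for i = 0,…,5 and sum the products.
Σ = 1·1 + 0·1 + 1·1 + 0·1 + 1·1 + 0·1 = 3.

3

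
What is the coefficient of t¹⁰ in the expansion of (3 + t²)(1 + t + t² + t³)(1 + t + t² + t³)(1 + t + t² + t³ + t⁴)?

(3 + t²) has coefficients 3,0,1 for degrees 0…2.
(1 + t + t² + t³) has coefficients 1,1,1,1,0,0,0,0,0,0,0 for degrees 0…10.
Multiplying by (1 + t + t² + t³) gives running coefficients 1,2,3,4,3,2,1,0,0,0,0 for degrees 0…10.
Finally multiplying by (1 + t + t² + t³ + t⁴), the product of all factors after the first has coefficients 1,3,6,10,13,14,13,10,6,3,1 for degrees 0…10.
[t¹⁰] = 3·1 + 1·6 = 9.

9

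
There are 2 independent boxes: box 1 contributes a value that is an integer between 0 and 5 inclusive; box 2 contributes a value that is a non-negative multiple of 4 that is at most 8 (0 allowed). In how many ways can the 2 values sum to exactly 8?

2

The generating function for the choices is (1 + q + q² + q³ + q⁴ + q⁵)·(1 + q⁴ + q⁸); the count is [q⁸].
(1 + q + q² + q³ + q⁴ + q⁵) has coefficients 1,1,1,1,1,1 for degrees 0…5.
(1 + q⁴ + q⁸) has coefficients 1,0,0,0,1,0,0,0,1 for degrees 0…8.
[q⁸] = 1·1 + 1·0 + 1·0 + 1·0 + 1·1 + 1·0 = 2.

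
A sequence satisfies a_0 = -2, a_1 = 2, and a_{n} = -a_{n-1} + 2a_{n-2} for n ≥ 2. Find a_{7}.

The ordinary generating function has denominator 1 + q - 2q^2.
Iterating the recurrence: a_0,…,a_{7} = -2, 2, -6, 10, -22, 42, -86, 170.

170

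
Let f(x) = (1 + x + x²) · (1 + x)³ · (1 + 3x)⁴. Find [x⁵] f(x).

(1 + x + x²) has coefficients 1,1,1 for degrees 0…2.
(1 + x)³ has coefficients 1,3,3,1,0,0 for degrees 0…5.
Finally multiplying by (1 + 3x)⁴, the product of all factors after the first has coefficients 1,15,93,307,579,621 for degrees 0…5.
[x⁵] = 1·621 + 1·579 + 1·307 = 1507.

1507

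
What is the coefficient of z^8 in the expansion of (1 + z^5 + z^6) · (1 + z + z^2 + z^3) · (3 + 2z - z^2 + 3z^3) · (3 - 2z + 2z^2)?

37

(1 + z^5 + z^6) has coefficients 1,0,0,0,0,1,1 for degrees 0…6.
(1 + z + z^2 + z^3) has coefficients 1,1,1,1,0,0,0,0,0 for degrees 0…8.
Multiplying by (3 + 2z - z^2 + 3z^3) gives running coefficients 3,5,4,7,4,2,3,0,0 for degrees 0…8.
Finally multiplying by (3 - 2z + 2z^2), the product of all factors after the first has coefficients 9,9,8,23,6,12,13,-2,6 for degrees 0…8.
[z^8] = 1·6 + 1·23 + 1·8 = 37.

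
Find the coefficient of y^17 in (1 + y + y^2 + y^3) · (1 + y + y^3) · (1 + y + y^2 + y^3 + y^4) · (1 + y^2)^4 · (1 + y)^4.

298

(1 + y + y^2 + y^3) has coefficients 1,1,1,1 for degrees 0…3.
(1 + y + y^3) has coefficients 1,1,0,1,0,0,0,0,0,0,0,0,0,0,0,0,0,0 for degrees 0…17.
Multiplying by (1 + y + y^2 + y^3 + y^4) gives running coefficients 1,2,2,3,3,2,1,1,0,0,0,0,0,0,0,0,0,0 for degrees 0…17.
Multiplying by (1 + y^2)^4 gives running coefficients 1,2,6,11,17,26,29,35,31,30,20,17,7,6,1,1,0,0 for degrees 0…17.
Finally multiplying by (1 + y)^4, the product of all factors after the first has coefficients 1,6,20,51,106,186,285,386,466,506,495,436,346,246,155,86,41,16 for degrees 0…17.
[y^17] = 1·16 + 1·41 + 1·86 + 1·155 = 298.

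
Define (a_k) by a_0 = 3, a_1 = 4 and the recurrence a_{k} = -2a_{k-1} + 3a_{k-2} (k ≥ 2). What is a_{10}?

-14759

The ordinary generating function has denominator 1 + 2t - 3t^2.
Iterating the recurrence: a_0,…,a_{10} = 3, 4, 1, 10, -17, 64, -179, 550, -1637, 4924, -14759.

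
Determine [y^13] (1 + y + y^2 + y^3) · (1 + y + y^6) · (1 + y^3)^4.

(1 + y + y^2 + y^3) has coefficients 1,1,1,1 for degrees 0…3.
(1 + y + y^6) has coefficients 1,1,0,0,0,0,1,0,0,0,0,0,0,0 for degrees 0…13.
Finally multiplying by (1 + y^3)^4, the product of all factors after the first has coefficients 1,1,0,4,4,0,7,6,0,8,4,0,7,1 for degrees 0…13.
[y^13] = 1·1 + 1·7 + 1·0 + 1·4 = 12.

12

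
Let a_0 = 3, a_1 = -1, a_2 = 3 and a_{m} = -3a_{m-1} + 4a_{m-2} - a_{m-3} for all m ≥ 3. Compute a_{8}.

The ordinary generating function has denominator 1 + 3t - 4t^2 + t^3.
Iterating the recurrence: a_0,…,a_{8} = 3, -1, 3, -16, 61, -250, 1010, -4091, 16563.

16563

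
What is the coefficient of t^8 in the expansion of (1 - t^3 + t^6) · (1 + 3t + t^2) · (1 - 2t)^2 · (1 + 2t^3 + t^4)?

(1 - t^3 + t^6) has coefficients 1,0,0,-1,0,0,1 for degrees 0…6.
(1 + 3t + t^2) has coefficients 1,3,1,0,0,0,0,0,0 for degrees 0…8.
Multiplying by (1 - 2t)^2 gives running coefficients 1,-1,-7,8,4,0,0,0,0 for degrees 0…8.
Finally multiplying by (1 + 2t^3 + t^4), the product of all factors after the first has coefficients 1,-1,-7,10,3,-15,9,16,4 for degrees 0…8.
[t^8] = 1·4 − 1·(-15) + 1·(-7) = 12.

12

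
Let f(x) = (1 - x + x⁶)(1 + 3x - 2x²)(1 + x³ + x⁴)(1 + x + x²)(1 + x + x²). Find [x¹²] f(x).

12

(1 - x + x⁶) has coefficients 1,-1,0,0,0,0,1 for degrees 0…6.
(1 + 3x - 2x²) has coefficients 1,3,-2,0,0,0,0,0,0,0,0,0,0 for degrees 0…12.
Multiplying by (1 + x³ + x⁴) gives running coefficients 1,3,-2,1,4,1,-2,0,0,0,0,0,0 for degrees 0…12.
Multiplying by (1 + x + x²) gives running coefficients 1,4,2,2,3,6,3,-1,-2,0,0,0,0 for degrees 0…12.
Finally multiplying by (1 + x + x²), the product of all factors after the first has coefficients 1,5,7,8,7,11,12,8,0,-3,-2,0,0 for degrees 0…12.
[x¹²] = 1·0 − 1·0 + 1·12 = 12.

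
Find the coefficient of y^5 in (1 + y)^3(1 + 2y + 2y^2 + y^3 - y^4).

(1 + y)^3 has coefficients 1,3,3,1 for degrees 0…3.
(1 + 2y + 2y^2 + y^3 - y^4) has coefficients 1,2,2,1,-1,0 for degrees 0…5.
[y^5] = 1·0 + 3·(-1) + 3·1 + 1·2 = 2.

2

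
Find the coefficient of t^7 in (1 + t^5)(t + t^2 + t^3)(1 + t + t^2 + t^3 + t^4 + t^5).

4

(1 + t^5) has coefficients 1,0,0,0,0,1 for degrees 0…5.
(t + t^2 + t^3) has coefficients 0,1,1,1,0,0,0,0 for degrees 0…7.
Finally multiplying by (1 + t + t^2 + t^3 + t^4 + t^5), the product of all factors after the first has coefficients 0,1,2,3,3,3,3,2 for degrees 0…7.
[t^7] = 1·2 + 1·2 = 4.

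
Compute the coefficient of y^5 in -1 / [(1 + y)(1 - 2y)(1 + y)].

The denominator gives the recurrence a_n = 3a_(n−2) + 2a_(n−3) for n ≥ 3; the numerator fixes a_0 = -1, a_1 = 0, a_2 = -3.
Iterating: -1, 0, -3, -2, -9, -12, so a_5 = -12.

-12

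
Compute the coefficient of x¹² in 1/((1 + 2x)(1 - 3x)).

320503

The denominator gives the recurrence a_n = a_(n−1) + 6a_(n−2) for n ≥ 2; the numerator fixes a_0 = 1, a_1 = 1.
Iterating: 1, 1, 7, 13, 55, 133, 463, 1261, 4039, 11605, 35839, 105469, 320503, so a_12 = 320503.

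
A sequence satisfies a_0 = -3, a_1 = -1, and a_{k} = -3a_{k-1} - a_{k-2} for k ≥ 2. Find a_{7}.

The ordinary generating function has denominator 1 + 3z + z^2.
Iterating the recurrence: a_0,…,a_{7} = -3, -1, 6, -17, 45, -118, 309, -809.

-809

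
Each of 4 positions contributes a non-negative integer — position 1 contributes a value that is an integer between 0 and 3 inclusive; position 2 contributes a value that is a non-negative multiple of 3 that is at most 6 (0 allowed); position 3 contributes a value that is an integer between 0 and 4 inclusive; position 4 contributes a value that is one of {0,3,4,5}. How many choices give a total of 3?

6

The generating function for the choices is (1 + q + q^2 + q^3)·(1 + q^3 + q^6)·(1 + q + q^2 + q^3 + q^4)·(1 + q^3 + q^4 + q^5); the count is [q^3].
(1 + q + q^2 + q^3) has coefficients 1,1,1,1 for degrees 0…3.
(1 + q^3 + q^6) has coefficients 1,0,0,1 for degrees 0…3.
Multiplying by (1 + q + q^2 + q^3 + q^4) gives running coefficients 1,1,1,2 for degrees 0…3.
Finally multiplying by (1 + q^3 + q^4 + q^5), the product of all factors after the first has coefficients 1,1,1,3 for degrees 0…3.
[q^3] = 1·3 + 1·1 + 1·1 + 1·1 = 6.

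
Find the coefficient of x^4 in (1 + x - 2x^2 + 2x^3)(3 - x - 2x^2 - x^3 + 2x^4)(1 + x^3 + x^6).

5

(1 + x - 2x^2 + 2x^3) has coefficients 1,1,-2,2 for degrees 0…3.
(3 - x - 2x^2 - x^3 + 2x^4) has coefficients 3,-1,-2,-1,2 for degrees 0…4.
Finally multiplying by (1 + x^3 + x^6), the product of all factors after the first has coefficients 3,-1,-2,2,1 for degrees 0…4.
[x^4] = 1·1 + 1·2 − 2·(-2) + 2·(-1) = 5.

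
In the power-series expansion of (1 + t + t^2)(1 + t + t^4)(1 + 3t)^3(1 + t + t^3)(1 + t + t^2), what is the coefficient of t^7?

(1 + t + t^2) has coefficients 1,1,1 for degrees 0…2.
(1 + t + t^4) has coefficients 1,1,0,0,1,0,0,0 for degrees 0…7.
Multiplying by (1 + 3t)^3 gives running coefficients 1,10,36,54,28,9,27,27 for degrees 0…7.
Multiplying by (1 + t + t^3) gives running coefficients 1,11,46,91,92,73,90,82 for degrees 0…7.
Finally multiplying by (1 + t + t^2), the product of all factors after the first has coefficients 1,12,58,148,229,256,255,245 for degrees 0…7.
[t^7] = 1·245 + 1·255 + 1·256 = 756.

756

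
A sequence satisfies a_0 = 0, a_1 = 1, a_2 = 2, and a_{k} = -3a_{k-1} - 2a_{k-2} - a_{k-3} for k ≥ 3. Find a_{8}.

The ordinary generating function has denominator 1 + 3y + 2y^2 + y^3.
Iterating the recurrence: a_0,…,a_{8} = 0, 1, 2, -8, 19, -43, 99, -230, 535.

535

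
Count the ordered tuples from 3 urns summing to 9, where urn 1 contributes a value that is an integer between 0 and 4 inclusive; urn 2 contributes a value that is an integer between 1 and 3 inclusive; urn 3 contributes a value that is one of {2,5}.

4

The generating function for the choices is (1 + q + q^2 + q^3 + q^4)·(q + q^2 + q^3)·(q^2 + q^5); the count is [q^9].
(1 + q + q^2 + q^3 + q^4) has coefficients 1,1,1,1,1 for degrees 0…4.
(q + q^2 + q^3) has coefficients 0,1,1,1,0,0,0,0,0,0 for degrees 0…9.
Finally multiplying by (q^2 + q^5), the product of all factors after the first has coefficients 0,0,0,1,1,1,1,1,1,0 for degrees 0…9.
[q^9] = 1·0 + 1·1 + 1·1 + 1·1 + 1·1 = 4.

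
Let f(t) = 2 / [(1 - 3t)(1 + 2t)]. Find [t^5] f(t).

Partial fractions give a closed form: a_n = (6/5)·3^n + (4/5)·(-2)^n.
At n = 5: a_5 = 266.

266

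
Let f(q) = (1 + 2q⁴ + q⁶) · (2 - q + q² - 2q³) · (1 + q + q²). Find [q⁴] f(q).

3

(1 + 2q⁴ + q⁶) has coefficients 1,0,0,0,2 for degrees 0…4.
(2 - q + q² - 2q³) has coefficients 2,-1,1,-2,0 for degrees 0…4.
Finally multiplying by (1 + q + q²), the product of all factors after the first has coefficients 2,1,2,-2,-1 for degrees 0…4.
[q⁴] = 1·(-1) + 2·2 = 3.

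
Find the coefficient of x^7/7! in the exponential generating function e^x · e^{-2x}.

-1

The EGF product rule gives c_7 = Σ_{k_1+k_2=7} C(7; k_1,k_2) · ∏ g_i(k_i), where e^x gives (1)^k; e^{-2x} gives (-2)^k.
g_1(k) for k = 0…7: 1, 1, 1, 1, 1, 1, 1, 1.
g_2(k) for k = 0…7: 1, -2, 4, -8, 16, -32, 64, -128.
c_7 = Σ_k C(7,k)·g_1(k)·g_2(7−k) = 1·1·(-128) + 7·1·64 + 21·1·(-32) + 35·1·16 + 35·1·(-8) + 21·1·4 + 7·1·(-2) + 1·1·1 = −128 + 448 − 672 + 560 − 280 + 84 − 14 + 1 = -1.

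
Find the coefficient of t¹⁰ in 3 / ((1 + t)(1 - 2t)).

2049

Partial fractions give a closed form: a_n = (1)·(-1)^n + (2)·2^n.
At n = 10: a_10 = 2049.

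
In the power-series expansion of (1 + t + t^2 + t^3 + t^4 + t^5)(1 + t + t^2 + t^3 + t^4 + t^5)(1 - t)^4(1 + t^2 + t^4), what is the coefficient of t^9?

(1 + t + t^2 + t^3 + t^4 + t^5) has coefficients 1,1,1,1,1,1 for degrees 0…5.
(1 + t + t^2 + t^3 + t^4 + t^5) has coefficients 1,1,1,1,1,1,0,0,0,0 for degrees 0…9.
Multiplying by (1 - t)^4 gives running coefficients 1,-3,3,-1,0,0,-1,3,-3,1 for degrees 0…9.
Finally multiplying by (1 + t^2 + t^4), the product of all factors after the first has coefficients 1,-3,4,-4,4,-4,2,2,-4,4 for degrees 0…9.
[t^9] = 1·4 + 1·(-4) + 1·2 + 1·2 + 1·(-4) + 1·4 = 4.

4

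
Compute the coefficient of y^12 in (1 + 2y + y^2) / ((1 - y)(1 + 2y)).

684

The denominator gives the recurrence a_n = −a_(n−1) + 2a_(n−2) for n ≥ 3; the numerator fixes a_0 = 1, a_1 = 1, a_2 = 2.
Iterating: 1, 1, 2, 0, 4, -4, 12, -20, 44, -84, 172, -340, 684, so a_12 = 684.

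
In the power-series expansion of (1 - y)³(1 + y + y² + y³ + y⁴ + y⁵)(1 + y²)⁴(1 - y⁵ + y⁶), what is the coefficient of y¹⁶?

-22

(1 - y)³ has coefficients 1,-3,3,-1 for degrees 0…3.
(1 + y + y² + y³ + y⁴ + y⁵) has coefficients 1,1,1,1,1,1,0,0,0,0,0,0,0,0,0,0,0 for degrees 0…16.
Multiplying by (1 + y²)⁴ gives running coefficients 1,1,5,5,11,11,14,14,11,11,5,5,1,1,0,0,0 for degrees 0…16.
Finally multiplying by (1 - y⁵ + y⁶), the product of all factors after the first has coefficients 1,1,5,5,11,10,14,10,11,5,5,2,1,4,0,6,0 for degrees 0…16.
[y¹⁶] = 1·0 − 3·6 + 3·0 − 1·4 = -22.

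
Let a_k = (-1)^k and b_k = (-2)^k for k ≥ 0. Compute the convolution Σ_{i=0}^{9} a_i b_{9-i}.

The convolution is the x^9 coefficient of A(x)B(x).
Σ = 1·(-512) − 1·256 + 1·(-128) − 1·64 + 1·(-32) − 1·16 + 1·(-8) − 1·4 + 1·(-2) − 1·1 = -1023.

-1023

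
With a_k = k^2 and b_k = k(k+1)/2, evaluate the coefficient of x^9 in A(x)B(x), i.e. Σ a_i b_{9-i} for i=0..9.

1254

This is [x^9] in the product of the two ordinary generating functions.
Σ = 0·45 + 1·36 + 4·28 + 9·21 + 16·15 + 25·10 + 36·6 + 49·3 + 64·1 + 81·0 = 1254.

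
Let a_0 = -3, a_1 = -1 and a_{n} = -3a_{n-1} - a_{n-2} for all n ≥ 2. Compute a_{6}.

The ordinary generating function has denominator 1 + 3t + t^2.
Iterating the recurrence: a_0,…,a_{6} = -3, -1, 6, -17, 45, -118, 309.

309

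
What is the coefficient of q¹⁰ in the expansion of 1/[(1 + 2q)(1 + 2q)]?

The denominator gives the recurrence a_n = −4a_(n−1) − 4a_(n−2) for n ≥ 2; the numerator fixes a_0 = 1, a_1 = -4.
Iterating: 1, -4, 12, -32, 80, -192, 448, -1024, 2304, -5120, 11264, so a_10 = 11264.

11264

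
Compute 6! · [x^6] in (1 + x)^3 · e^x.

The EGF product rule gives c_6 = Σ_{k_1+k_2=6} C(6; k_1,k_2) · ∏ g_i(k_i), where (1+x)^3 gives the falling factorial (3)_k; e^x gives (1)^k.
g_1(k) for k = 0…6: 1, 3, 6, 6, 0, 0, 0.
g_2(k) for k = 0…6: 1, 1, 1, 1, 1, 1, 1.
c_6 = Σ_k C(6,k)·g_1(k)·g_2(6−k) = 1·1·1 + 6·3·1 + 15·6·1 + 20·6·1 = 1 + 18 + 90 + 120 = 229.

229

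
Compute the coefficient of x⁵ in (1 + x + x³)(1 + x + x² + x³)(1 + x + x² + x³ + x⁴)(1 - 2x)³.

6

(1 + x + x³) has coefficients 1,1,0,1 for degrees 0…3.
(1 + x + x² + x³) has coefficients 1,1,1,1,0,0 for degrees 0…5.
Multiplying by (1 + x + x² + x³ + x⁴) gives running coefficients 1,2,3,4,4,3 for degrees 0…5.
Finally multiplying by (1 - 2x)³, the product of all factors after the first has coefficients 1,-4,3,2,0,3 for degrees 0…5.
[x⁵] = 1·3 + 1·0 + 1·3 = 6.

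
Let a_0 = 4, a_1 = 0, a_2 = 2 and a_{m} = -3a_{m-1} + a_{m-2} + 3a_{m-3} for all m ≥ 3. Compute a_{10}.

-14758

The ordinary generating function has denominator 1 + 3x - x^2 - 3x^3.
Iterating the recurrence: a_0,…,a_{10} = 4, 0, 2, 6, -16, 60, -178, 546, -1636, 4920, -14758.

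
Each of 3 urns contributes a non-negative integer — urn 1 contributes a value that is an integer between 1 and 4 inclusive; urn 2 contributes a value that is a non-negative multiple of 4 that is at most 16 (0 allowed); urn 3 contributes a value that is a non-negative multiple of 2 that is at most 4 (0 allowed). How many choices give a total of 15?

3

The generating function for the choices is (y + y² + y³ + y⁴)·(1 + y⁴ + y⁸ + y¹² + y¹⁶)·(1 + y² + y⁴); the count is [y¹⁵].
(y + y² + y³ + y⁴) has coefficients 0,1,1,1,1 for degrees 0…4.
(1 + y⁴ + y⁸ + y¹² + y¹⁶) has coefficients 1,0,0,0,1,0,0,0,1,0,0,0,1,0,0,0 for degrees 0…15.
Finally multiplying by (1 + y² + y⁴), the product of all factors after the first has coefficients 1,0,1,0,2,0,1,0,2,0,1,0,2,0,1,0 for degrees 0…15.
[y¹⁵] = 1·1 + 1·0 + 1·2 + 1·0 = 3.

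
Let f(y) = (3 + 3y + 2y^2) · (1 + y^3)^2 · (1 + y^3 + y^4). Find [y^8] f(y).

12

(3 + 3y + 2y^2) has coefficients 3,3,2 for degrees 0…2.
(1 + y^3)^2 has coefficients 1,0,0,2,0,0,1,0,0 for degrees 0…8.
Finally multiplying by (1 + y^3 + y^4), the product of all factors after the first has coefficients 1,0,0,3,1,0,3,2,0 for degrees 0…8.
[y^8] = 3·0 + 3·2 + 2·3 = 12.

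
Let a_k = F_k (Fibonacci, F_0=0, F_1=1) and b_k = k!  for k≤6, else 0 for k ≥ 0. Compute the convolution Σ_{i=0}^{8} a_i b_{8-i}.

This is [x^8] in the product of the two ordinary generating functions.
Σ = 0·0 + 1·0 + 1·720 + 2·120 + 3·24 + 5·6 + 8·2 + 13·1 + 21·1 = 1112.

1112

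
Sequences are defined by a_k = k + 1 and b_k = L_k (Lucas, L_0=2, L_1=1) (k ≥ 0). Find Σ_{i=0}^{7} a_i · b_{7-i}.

187

This is [x^7] in the product of the two ordinary generating functions.
Σ = 1·29 + 2·18 + 3·11 + 4·7 + 5·4 + 6·3 + 7·1 + 8·2 = 187.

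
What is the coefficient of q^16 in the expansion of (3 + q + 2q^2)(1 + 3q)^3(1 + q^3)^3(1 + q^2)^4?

2494

(3 + q + 2q^2) has coefficients 3,1,2 for degrees 0…2.
(1 + 3q)^3 has coefficients 1,9,27,27,0,0,0,0,0,0,0,0,0,0,0,0,0 for degrees 0…16.
Multiplying by (1 + q^3)^3 gives running coefficients 1,9,27,30,27,81,84,27,81,82,9,27,27,0,0,0,0 for degrees 0…16.
Finally multiplying by (1 + q^2)^4, the product of all factors after the first has coefficients 1,9,31,66,141,255,358,567,688,805,972,871,912,789,570,517,279 for degrees 0…16.
[q^16] = 3·279 + 1·517 + 2·570 = 2494.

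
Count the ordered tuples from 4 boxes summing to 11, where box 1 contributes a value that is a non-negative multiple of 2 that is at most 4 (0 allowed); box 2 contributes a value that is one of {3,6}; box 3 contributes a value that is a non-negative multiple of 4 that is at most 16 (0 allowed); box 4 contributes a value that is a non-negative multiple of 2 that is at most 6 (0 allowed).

6

The generating function for the choices is (1 + y^2 + y^4)·(y^3 + y^6)·(1 + y^4 + y^8 + y^12 + y^16)·(1 + y^2 + y^4 + y^6); the count is [y^11].
(1 + y^2 + y^4) has coefficients 1,0,1,0,1 for degrees 0…4.
(y^3 + y^6) has coefficients 0,0,0,1,0,0,1,0,0,0,0,0 for degrees 0…11.
Multiplying by (1 + y^4 + y^8 + y^12 + y^16) gives running coefficients 0,0,0,1,0,0,1,1,0,0,1,1 for degrees 0…11.
Finally multiplying by (1 + y^2 + y^4 + y^6), the product of all factors after the first has coefficients 0,0,0,1,0,1,1,2,1,2,2,2 for degrees 0…11.
[y^11] = 1·2 + 1·2 + 1·2 = 6.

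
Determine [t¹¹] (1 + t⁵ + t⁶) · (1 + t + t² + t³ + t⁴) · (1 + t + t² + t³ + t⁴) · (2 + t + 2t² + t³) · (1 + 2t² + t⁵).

172

(1 + t⁵ + t⁶) has coefficients 1,0,0,0,0,1,1 for degrees 0…6.
(1 + t + t² + t³ + t⁴) has coefficients 1,1,1,1,1,0,0,0,0,0,0,0 for degrees 0…11.
Multiplying by (1 + t + t² + t³ + t⁴) gives running coefficients 1,2,3,4,5,4,3,2,1,0,0,0 for degrees 0…11.
Multiplying by (2 + t + 2t² + t³) gives running coefficients 2,5,10,16,22,24,24,20,14,8,4,1 for degrees 0…11.
Finally multiplying by (1 + 2t² + t⁵), the product of all factors after the first has coefficients 2,5,14,26,42,58,73,78,78,70,56,41 for degrees 0…11.
[t¹¹] = 1·41 + 1·73 + 1·58 = 172.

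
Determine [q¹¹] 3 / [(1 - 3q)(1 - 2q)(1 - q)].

Partial fractions give a closed form: a_n = (27/2)·3^n + (-12)·2^n + (3/2)·1^n.
At n = 11: a_11 = 2366910.

2366910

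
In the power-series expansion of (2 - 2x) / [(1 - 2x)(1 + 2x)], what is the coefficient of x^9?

Partial fractions give a closed form: a_n = (1/2)·2^n + (3/2)·(-2)^n.
At n = 9: a_9 = -512.

-512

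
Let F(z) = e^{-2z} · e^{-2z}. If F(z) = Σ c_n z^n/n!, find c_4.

The EGF product rule gives c_4 = Σ_{k_1+k_2=4} C(4; k_1,k_2) · ∏ g_i(k_i), where e^{-2z} gives (-2)^k; e^{-2z} gives (-2)^k.
g_1(k) for k = 0…4: 1, -2, 4, -8, 16.
g_2(k) for k = 0…4: 1, -2, 4, -8, 16.
c_4 = Σ_k C(4,k)·g_1(k)·g_2(4−k) = 1·1·16 + 4·(-2)·(-8) + 6·4·4 + 4·(-8)·(-2) + 1·16·1 = 16 + 64 + 96 + 64 + 16 = 256.

256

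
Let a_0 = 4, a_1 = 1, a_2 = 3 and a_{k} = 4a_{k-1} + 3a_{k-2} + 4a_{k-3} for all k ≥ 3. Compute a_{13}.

The ordinary generating function has denominator 1 - 4x - 3x^2 - 4x^3.
Iterating the recurrence: a_0,…,a_{13} = 4, 1, 3, 31, 137, 653, 3147, 15095, 72433, 347605, 1668099, 8004943, 38414489, 184345181.

184345181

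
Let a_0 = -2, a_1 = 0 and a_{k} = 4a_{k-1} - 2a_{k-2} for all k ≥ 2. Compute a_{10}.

The ordinary generating function has denominator 1 - 4q + 2q^2.
Iterating the recurrence: a_0,…,a_{10} = -2, 0, 4, 16, 56, 192, 656, 2240, 7648, 26112, 89152.

89152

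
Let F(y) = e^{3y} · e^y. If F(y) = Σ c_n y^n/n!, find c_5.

1024

The EGF product rule gives c_5 = Σ_{k_1+k_2=5} C(5; k_1,k_2) · ∏ g_i(k_i), where e^{3y} gives (3)^k; e^y gives (1)^k.
g_1(k) for k = 0…5: 1, 3, 9, 27, 81, 243.
g_2(k) for k = 0…5: 1, 1, 1, 1, 1, 1.
c_5 = Σ_k C(5,k)·g_1(k)·g_2(5−k) = 1·1·1 + 5·3·1 + 10·9·1 + 10·27·1 + 5·81·1 + 1·243·1 = 1 + 15 + 90 + 270 + 405 + 243 = 1024.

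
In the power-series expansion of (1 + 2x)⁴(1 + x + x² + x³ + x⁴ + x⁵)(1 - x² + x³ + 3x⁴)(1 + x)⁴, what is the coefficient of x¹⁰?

4315

(1 + 2x)⁴ has coefficients 1,8,24,32,16 for degrees 0…4.
(1 + x + x² + x³ + x⁴ + x⁵) has coefficients 1,1,1,1,1,1,0,0,0,0,0 for degrees 0…10.
Multiplying by (1 - x² + x³ + 3x⁴) gives running coefficients 1,1,0,1,4,4,3,3,4,3,0 for degrees 0…10.
Finally multiplying by (1 + x)⁴, the product of all factors after the first has coefficients 1,5,10,11,13,27,47,56,54,53,51 for degrees 0…10.
[x¹⁰] = 1·51 + 8·53 + 24·54 + 32·56 + 16·47 = 4315.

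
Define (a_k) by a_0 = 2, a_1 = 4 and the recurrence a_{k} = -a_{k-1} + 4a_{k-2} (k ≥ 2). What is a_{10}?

-2396

The ordinary generating function has denominator 1 + q - 4q^2.
Iterating the recurrence: a_0,…,a_{10} = 2, 4, 4, 12, 4, 44, -28, 204, -316, 1132, -2396.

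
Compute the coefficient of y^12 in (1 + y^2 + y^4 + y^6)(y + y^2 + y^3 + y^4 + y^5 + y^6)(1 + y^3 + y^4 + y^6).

(1 + y^2 + y^4 + y^6) has coefficients 1,0,1,0,1,0,1 for degrees 0…6.
(y + y^2 + y^3 + y^4 + y^5 + y^6) has coefficients 0,1,1,1,1,1,1,0,0,0,0,0,0 for degrees 0…12.
Finally multiplying by (1 + y^3 + y^4 + y^6), the product of all factors after the first has coefficients 0,1,1,1,2,3,3,3,3,3,2,1,1 for degrees 0…12.
[y^12] = 1·1 + 1·2 + 1·3 + 1·3 = 9.

9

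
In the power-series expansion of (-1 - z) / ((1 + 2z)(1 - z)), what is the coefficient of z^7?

42

Partial fractions give a closed form: a_n = (-1/3)·(-2)^n + (-2/3)·1^n.
At n = 7: a_7 = 42.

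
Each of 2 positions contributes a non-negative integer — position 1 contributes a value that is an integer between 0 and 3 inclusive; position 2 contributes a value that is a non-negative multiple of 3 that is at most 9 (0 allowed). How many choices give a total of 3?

2

The generating function for the choices is (1 + q + q² + q³)·(1 + q³ + q⁶ + q⁹); the count is [q³].
(1 + q + q² + q³) has coefficients 1,1,1,1 for degrees 0…3.
(1 + q³ + q⁶ + q⁹) has coefficients 1,0,0,1 for degrees 0…3.
[q³] = 1·1 + 1·0 + 1·0 + 1·1 = 2.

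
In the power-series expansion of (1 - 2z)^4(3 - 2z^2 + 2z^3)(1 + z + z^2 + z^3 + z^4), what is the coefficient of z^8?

(1 - 2z)^4 has coefficients 1,-8,24,-32,16 for degrees 0…4.
(3 - 2z^2 + 2z^3) has coefficients 3,0,-2,2,0,0,0,0,0 for degrees 0…8.
Finally multiplying by (1 + z + z^2 + z^3 + z^4), the product of all factors after the first has coefficients 3,3,1,3,3,0,0,2,0 for degrees 0…8.
[z^8] = 1·0 − 8·2 + 24·0 − 32·0 + 16·3 = 32.

32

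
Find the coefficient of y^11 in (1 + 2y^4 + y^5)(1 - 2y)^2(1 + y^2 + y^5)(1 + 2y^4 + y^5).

(1 + 2y^4 + y^5) has coefficients 1,0,0,0,2,1 for degrees 0…5.
(1 - 2y)^2 has coefficients 1,-4,4,0,0,0,0,0,0,0,0,0 for degrees 0…11.
Multiplying by (1 + y^2 + y^5) gives running coefficients 1,-4,5,-4,4,1,-4,4,0,0,0,0 for degrees 0…11.
Finally multiplying by (1 + 2y^4 + y^5), the product of all factors after the first has coefficients 1,-4,5,-4,6,-6,2,1,4,6,-7,4 for degrees 0…11.
[y^11] = 1·4 + 2·1 + 1·2 = 8.

8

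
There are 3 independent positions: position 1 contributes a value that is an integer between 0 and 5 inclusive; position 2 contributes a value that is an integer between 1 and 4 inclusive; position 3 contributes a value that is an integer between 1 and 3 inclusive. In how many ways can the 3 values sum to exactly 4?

6

The generating function for the choices is (1 + z + z^2 + z^3 + z^4 + z^5)·(z + z^2 + z^3 + z^4)·(z + z^2 + z^3); the count is [z^4].
(1 + z + z^2 + z^3 + z^4 + z^5) has coefficients 1,1,1,1,1 for degrees 0…4.
(z + z^2 + z^3 + z^4) has coefficients 0,1,1,1,1 for degrees 0…4.
Finally multiplying by (z + z^2 + z^3), the product of all factors after the first has coefficients 0,0,1,2,3 for degrees 0…4.
[z^4] = 1·3 + 1·2 + 1·1 + 1·0 + 1·0 = 6.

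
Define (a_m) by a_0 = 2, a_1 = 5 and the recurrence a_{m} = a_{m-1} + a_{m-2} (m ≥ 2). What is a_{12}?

The ordinary generating function has denominator 1 - q - q^2.
Iterating the recurrence: a_0,…,a_{12} = 2, 5, 7, 12, 19, 31, 50, 81, 131, 212, 343, 555, 898.

898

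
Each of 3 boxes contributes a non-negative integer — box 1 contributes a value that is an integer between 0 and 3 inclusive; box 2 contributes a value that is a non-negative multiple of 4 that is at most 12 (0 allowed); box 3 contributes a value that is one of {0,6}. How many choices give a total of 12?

The generating function for the choices is (1 + x + x² + x³)·(1 + x⁴ + x⁸ + x¹²)·(1 + x⁶); the count is [x¹²].
(1 + x + x² + x³) has coefficients 1,1,1,1 for degrees 0…3.
(1 + x⁴ + x⁸ + x¹²) has coefficients 1,0,0,0,1,0,0,0,1,0,0,0,1 for degrees 0…12.
Finally multiplying by (1 + x⁶), the product of all factors after the first has coefficients 1,0,0,0,1,0,1,0,1,0,1,0,1 for degrees 0…12.
[x¹²] = 1·1 + 1·0 + 1·1 + 1·0 = 2.

2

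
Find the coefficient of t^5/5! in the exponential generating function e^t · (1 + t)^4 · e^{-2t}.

The EGF product rule gives c_5 = Σ_{k_1+k_2+k_3=5} C(5; k_1,k_2,k_3) · ∏ g_i(k_i), where e^t gives (1)^k; (1+t)^4 gives the falling factorial (4)_k; e^{-2t} gives (-2)^k.
g_1(k) for k = 0…5: 1, 1, 1, 1, 1, 1.
g_2(k) for k = 0…5: 1, 4, 12, 24, 24, 0.
g_3(k) for k = 0…5: 1, -2, 4, -8, 16, -32.
First combine the last two factors: h(k) = Σ_j C(k,j)·g_2(j)·g_3(k−j) for k = 0…5: 1, 2, 0, -8, 8, 48.
c_5 = Σ_k C(5,k)·g_1(k)·h(5−k) = 1·1·48 + 5·1·8 + 10·1·(-8) + 5·1·2 + 1·1·1 = 48 + 40 − 80 + 10 + 1 = 19.

19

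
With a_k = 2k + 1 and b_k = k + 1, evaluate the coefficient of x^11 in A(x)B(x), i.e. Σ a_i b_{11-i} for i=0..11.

650

The convolution is the t^11 coefficient of A(t)B(t).
Σ = 1·12 + 3·11 + 5·10 + 7·9 + 9·8 + 11·7 + 13·6 + 15·5 + 17·4 + 19·3 + 21·2 + 23·1 = 650.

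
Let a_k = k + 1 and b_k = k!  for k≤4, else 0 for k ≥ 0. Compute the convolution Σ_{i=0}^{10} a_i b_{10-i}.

Write out a_i and b_{10-i} for i = 0,…,10 and sum the products.
Σ = 1·0 + 2·0 + 3·0 + 4·0 + 5·0 + 6·0 + 7·24 + 8·6 + 9·2 + 10·1 + 11·1 = 255.

255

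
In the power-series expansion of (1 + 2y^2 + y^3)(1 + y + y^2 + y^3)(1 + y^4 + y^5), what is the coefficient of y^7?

7

(1 + 2y^2 + y^3) has coefficients 1,0,2,1 for degrees 0…3.
(1 + y + y^2 + y^3) has coefficients 1,1,1,1,0,0,0,0 for degrees 0…7.
Finally multiplying by (1 + y^4 + y^5), the product of all factors after the first has coefficients 1,1,1,1,1,2,2,2 for degrees 0…7.
[y^7] = 1·2 + 2·2 + 1·1 = 7.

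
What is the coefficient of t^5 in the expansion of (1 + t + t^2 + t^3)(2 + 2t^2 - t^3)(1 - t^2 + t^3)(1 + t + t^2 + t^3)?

6

(1 + t + t^2 + t^3) has coefficients 1,1,1,1 for degrees 0…3.
(2 + 2t^2 - t^3) has coefficients 2,0,2,-1,0,0 for degrees 0…5.
Multiplying by (1 - t^2 + t^3) gives running coefficients 2,0,0,1,-2,3 for degrees 0…5.
Finally multiplying by (1 + t + t^2 + t^3), the product of all factors after the first has coefficients 2,2,2,3,-1,2 for degrees 0…5.
[t^5] = 1·2 + 1·(-1) + 1·3 + 1·2 = 6.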